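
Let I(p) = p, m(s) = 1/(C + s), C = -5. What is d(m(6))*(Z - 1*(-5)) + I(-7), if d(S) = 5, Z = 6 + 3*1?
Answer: 63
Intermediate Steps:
m(s) = 1/(-5 + s)
Z = 9 (Z = 6 + 3 = 9)
d(m(6))*(Z - 1*(-5)) + I(-7) = 5*(9 - 1*(-5)) - 7 = 5*(9 + 5) - 7 = 5*14 - 7 = 70 - 7 = 63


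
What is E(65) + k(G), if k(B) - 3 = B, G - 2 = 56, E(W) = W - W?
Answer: 61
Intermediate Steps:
E(W) = 0
G = 58 (G = 2 + 56 = 58)
k(B) = 3 + B
E(65) + k(G) = 0 + (3 + 58) = 0 + 61 = 61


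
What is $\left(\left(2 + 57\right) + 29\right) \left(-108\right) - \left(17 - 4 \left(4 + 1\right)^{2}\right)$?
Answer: $-9421$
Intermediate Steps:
$\left(\left(2 + 57\right) + 29\right) \left(-108\right) - \left(17 - 4 \left(4 + 1\right)^{2}\right) = \left(59 + 29\right) \left(-108\right) - \left(17 - 4 \cdot 5^{2}\right) = 88 \left(-108\right) + \left(4 \cdot 25 - 17\right) = -9504 + \left(100 - 17\right) = -9504 + 83 = -9421$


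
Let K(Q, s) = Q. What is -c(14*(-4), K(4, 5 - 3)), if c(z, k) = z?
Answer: 56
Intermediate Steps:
-c(14*(-4), K(4, 5 - 3)) = -14*(-4) = -1*(-56) = 56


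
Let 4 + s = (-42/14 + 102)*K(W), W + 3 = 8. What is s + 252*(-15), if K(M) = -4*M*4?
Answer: -11704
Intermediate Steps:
W = 5 (W = -3 + 8 = 5)
K(M) = -16*M
s = -7924 (s = -4 + (-42/14 + 102)*(-16*5) = -4 + (-42*1/14 + 102)*(-80) = -4 + (-3 + 102)*(-80) = -4 + 99*(-80) = -4 - 7920 = -7924)
s + 252*(-15) = -7924 + 252*(-15) = -7924 - 3780 = -11704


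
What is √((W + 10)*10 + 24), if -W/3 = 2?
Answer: 8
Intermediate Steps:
W = -6 (W = -3*2 = -6)
√((W + 10)*10 + 24) = √((-6 + 10)*10 + 24) = √(4*10 + 24) = √(40 + 24) = √64 = 8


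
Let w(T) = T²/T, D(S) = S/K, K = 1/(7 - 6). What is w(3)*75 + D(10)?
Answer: 235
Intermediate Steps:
K = 1 (K = 1/1 = 1)
D(S) = S (D(S) = S/1 = S*1 = S)
w(T) = T
w(3)*75 + D(10) = 3*75 + 10 = 225 + 10 = 235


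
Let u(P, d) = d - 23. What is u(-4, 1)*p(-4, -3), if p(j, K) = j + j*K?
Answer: -176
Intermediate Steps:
u(P, d) = -23 + d
p(j, K) = j + K*j
u(-4, 1)*p(-4, -3) = (-23 + 1)*(-4*(1 - 3)) = -(-88)*(-2) = -22*8 = -176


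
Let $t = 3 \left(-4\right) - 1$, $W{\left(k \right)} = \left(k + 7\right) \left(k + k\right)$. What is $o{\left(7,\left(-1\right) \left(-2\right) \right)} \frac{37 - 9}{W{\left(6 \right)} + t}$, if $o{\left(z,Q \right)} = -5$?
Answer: $- \frac{140}{143} \approx -0.97902$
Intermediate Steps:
$W{\left(k \right)} = 2 k \left(7 + k\right)$ ($W{\left(k \right)} = \left(7 + k\right) 2 k = 2 k \left(7 + k\right)$)
$t = -13$ ($t = -12 - 1 = -13$)
$o{\left(7,\left(-1\right) \left(-2\right) \right)} \frac{37 - 9}{W{\left(6 \right)} + t} = - 5 \frac{37 - 9}{2 \cdot 6 \left(7 + 6\right) - 13} = - 5 \frac{28}{2 \cdot 6 \cdot 13 - 13} = - 5 \frac{28}{156 - 13} = - 5 \cdot \frac{28}{143} = - 5 \cdot 28 \cdot \frac{1}{143} = \left(-5\right) \frac{28}{143} = - \frac{140}{143}$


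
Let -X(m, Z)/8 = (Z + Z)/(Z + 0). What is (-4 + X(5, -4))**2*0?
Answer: 0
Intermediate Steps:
X(m, Z) = -16 (X(m, Z) = -8*(Z + Z)/(Z + 0) = -8*2*Z/Z = -8*2 = -16)
(-4 + X(5, -4))**2*0 = (-4 - 16)**2*0 = (-20)**2*0 = 400*0 = 0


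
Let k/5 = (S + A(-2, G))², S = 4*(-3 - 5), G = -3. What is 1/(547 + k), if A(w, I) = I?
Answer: 1/6672 ≈ 0.00014988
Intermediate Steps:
S = -32 (S = 4*(-8) = -32)
k = 6125 (k = 5*(-32 - 3)² = 5*(-35)² = 5*1225 = 6125)
1/(547 + k) = 1/(547 + 6125) = 1/6672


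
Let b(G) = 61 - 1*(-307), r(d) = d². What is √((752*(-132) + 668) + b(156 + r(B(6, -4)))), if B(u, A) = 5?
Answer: 2*I*√24557 ≈ 313.41*I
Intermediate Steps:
b(G) = 368 (b(G) = 61 + 307 = 368)
√((752*(-132) + 668) + b(156 + r(B(6, -4)))) = √((752*(-132) + 668) + 368) = √((-99264 + 668) + 368) = √(-98596 + 368) = √(-98228) = 2*I*√24557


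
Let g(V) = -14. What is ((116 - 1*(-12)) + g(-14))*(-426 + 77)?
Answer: -39786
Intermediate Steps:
((116 - 1*(-12)) + g(-14))*(-426 + 77) = ((116 - 1*(-12)) - 14)*(-426 + 77) = ((116 + 12) - 14)*(-349) = (128 - 14)*(-349) = 114*(-349) = -39786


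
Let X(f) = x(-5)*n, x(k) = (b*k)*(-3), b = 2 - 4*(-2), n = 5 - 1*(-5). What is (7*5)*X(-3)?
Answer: 52500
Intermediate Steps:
n = 10 (n = 5 + 5 = 10)
b = 10 (b = 2 + 8 = 10)
x(k) = -30*k (x(k) = (10*k)*(-3) = -30*k)
X(f) = 1500 (X(f) = -30*(-5)*10 = 150*10 = 1500)
(7*5)*X(-3) = (7*5)*1500 = 35*1500 = 52500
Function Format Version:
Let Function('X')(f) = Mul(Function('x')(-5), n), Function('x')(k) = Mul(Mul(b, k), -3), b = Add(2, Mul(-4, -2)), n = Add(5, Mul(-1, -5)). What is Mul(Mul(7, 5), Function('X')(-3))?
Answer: 52500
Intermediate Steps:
n = 10 (n = Add(5, 5) = 10)
b = 10 (b = Add(2, 8) = 10)
Function('x')(k) = Mul(-30, k) (Function('x')(k) = Mul(Mul(10, k), -3) = Mul(-30, k))
Function('X')(f) = 1500 (Function('X')(f) = Mul(Mul(-30, -5), 10) = Mul(150, 10) = 1500)
Mul(Mul(7, 5), Function('X')(-3)) = Mul(Mul(7, 5), 1500) = Mul(35, 1500) = 52500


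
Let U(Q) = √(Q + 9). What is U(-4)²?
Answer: 5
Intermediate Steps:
U(Q) = √(9 + Q)
U(-4)² = (√(9 - 4))² = (√5)² = 5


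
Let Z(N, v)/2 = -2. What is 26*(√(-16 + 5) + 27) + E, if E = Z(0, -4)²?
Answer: 718 + 26*I*√11 ≈ 718.0 + 86.232*I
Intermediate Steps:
Z(N, v) = -4 (Z(N, v) = 2*(-2) = -4)
E = 16 (E = (-4)² = 16)
26*(√(-16 + 5) + 27) + E = 26*(√(-16 + 5) + 27) + 16 = 26*(√(-11) + 27) + 16 = 26*(I*√11 + 27) + 16 = 26*(27 + I*√11) + 16 = (702 + 26*I*√11) + 16 = 718 + 26*I*√11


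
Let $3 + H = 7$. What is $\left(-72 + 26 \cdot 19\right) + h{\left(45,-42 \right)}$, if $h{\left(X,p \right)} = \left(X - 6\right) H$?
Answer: $578$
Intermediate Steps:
$H = 4$ ($H = -3 + 7 = 4$)
$h{\left(X,p \right)} = -24 + 4 X$ ($h{\left(X,p \right)} = \left(X - 6\right) 4 = \left(-6 + X\right) 4 = -24 + 4 X$)
$\left(-72 + 26 \cdot 19\right) + h{\left(45,-42 \right)} = \left(-72 + 26 \cdot 19\right) + \left(-24 + 4 \cdot 45\right) = \left(-72 + 494\right) + \left(-24 + 180\right) = 422 + 156 = 578$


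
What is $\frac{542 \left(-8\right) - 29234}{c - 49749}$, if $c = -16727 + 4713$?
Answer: $\frac{33570}{61763} \approx 0.54353$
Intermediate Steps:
$c = -12014$
$\frac{542 \left(-8\right) - 29234}{c - 49749} = \frac{542 \left(-8\right) - 29234}{-12014 - 49749} = \frac{-4336 - 29234}{-12014 - 49749} = - \frac{33570}{-12014 - 49749} = - \frac{33570}{-61763} = \left(-33570\right) \left(- \frac{1}{61763}\right) = \frac{33570}{61763}$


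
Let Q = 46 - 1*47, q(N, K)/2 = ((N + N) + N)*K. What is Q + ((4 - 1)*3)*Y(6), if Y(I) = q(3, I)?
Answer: 971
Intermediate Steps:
q(N, K) = 6*K*N (q(N, K) = 2*(((N + N) + N)*K) = 2*((2*N + N)*K) = 2*((3*N)*K) = 2*(3*K*N) = 6*K*N)
Y(I) = 18*I (Y(I) = 6*I*3 = 18*I)
Q = -1 (Q = 46 - 47 = -1)
Q + ((4 - 1)*3)*Y(6) = -1 + ((4 - 1)*3)*(18*6) = -1 + (3*3)*108 = -1 + 9*108 = -1 + 972 = 971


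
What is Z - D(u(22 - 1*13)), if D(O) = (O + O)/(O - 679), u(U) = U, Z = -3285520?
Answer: -1100649191/335 ≈ -3.2855e+6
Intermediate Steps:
D(O) = 2*O/(-679 + O) (D(O) = (2*O)/(-679 + O) = 2*O/(-679 + O))
Z - D(u(22 - 1*13)) = -3285520 - 2*(22 - 1*13)/(-679 + (22 - 1*13)) = -3285520 - 2*(22 - 13)/(-679 + (22 - 13)) = -3285520 - 2*9/(-679 + 9) = -3285520 - 2*9/(-670) = -3285520 - 2*9*(-1)/670 = -3285520 - 1*(-9/335) = -3285520 + 9/335 = -1100649191/335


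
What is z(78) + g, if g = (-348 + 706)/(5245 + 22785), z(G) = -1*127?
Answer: -1779726/14015 ≈ -126.99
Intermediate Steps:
z(G) = -127
g = 179/14015 (g = 358/28030 = 358*(1/28030) = 179/14015 ≈ 0.012772)
z(78) + g = -127 + 179/14015 = -1779726/14015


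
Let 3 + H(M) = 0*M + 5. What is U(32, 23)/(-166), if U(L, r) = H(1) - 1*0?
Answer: -1/83 ≈ -0.012048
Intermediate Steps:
H(M) = 2 (H(M) = -3 + (0*M + 5) = -3 + (0 + 5) = -3 + 5 = 2)
U(L, r) = 2 (U(L, r) = 2 - 1*0 = 2 + 0 = 2)
U(32, 23)/(-166) = 2/(-166) = 2*(-1/166) = -1/83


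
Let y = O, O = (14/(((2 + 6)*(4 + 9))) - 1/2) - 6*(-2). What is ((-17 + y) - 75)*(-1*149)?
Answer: 622671/52 ≈ 11974.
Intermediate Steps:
O = 605/52 (O = (14/((8*13)) - 1*1/2) - 1*(-12) = (14/104 - 1/2) + 12 = (14*(1/104) - 1/2) + 12 = (7/52 - 1/2) + 12 = -19/52 + 12 = 605/52 ≈ 11.635)
y = 605/52 ≈ 11.635
((-17 + y) - 75)*(-1*149) = ((-17 + 605/52) - 75)*(-1*149) = (-279/52 - 75)*(-149) = -4179/52*(-149) = 622671/52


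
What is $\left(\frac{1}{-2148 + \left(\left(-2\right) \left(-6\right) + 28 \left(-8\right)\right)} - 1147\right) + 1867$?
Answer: $\frac{1699199}{2360} \approx 720.0$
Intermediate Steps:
$\left(\frac{1}{-2148 + \left(\left(-2\right) \left(-6\right) + 28 \left(-8\right)\right)} - 1147\right) + 1867 = \left(\frac{1}{-2148 + \left(12 - 224\right)} - 1147\right) + 1867 = \left(\frac{1}{-2148 - 212} - 1147\right) + 1867 = \left(\frac{1}{-2360} - 1147\right) + 1867 = \left(- \frac{1}{2360} - 1147\right) + 1867 = - \frac{2706921}{2360} + 1867 = \frac{1699199}{2360}$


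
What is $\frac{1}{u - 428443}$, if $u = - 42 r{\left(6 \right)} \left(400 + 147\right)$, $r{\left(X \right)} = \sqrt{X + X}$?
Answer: $- \frac{428443}{177229748137} + \frac{45948 \sqrt{3}}{177229748137} \approx -1.9684 \cdot 10^{-6}$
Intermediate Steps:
$r{\left(X \right)} = \sqrt{2} \sqrt{X}$ ($r{\left(X \right)} = \sqrt{2 X} = \sqrt{2} \sqrt{X}$)
$u = - 45948 \sqrt{3}$ ($u = - 42 \sqrt{2} \sqrt{6} \left(400 + 147\right) = - 42 \cdot 2 \sqrt{3} \cdot 547 = - 84 \sqrt{3} \cdot 547 = - 45948 \sqrt{3} \approx -79584.0$)
$\frac{1}{u - 428443} = \frac{1}{- 45948 \sqrt{3} - 428443} = \frac{1}{-428443 - 45948 \sqrt{3}}$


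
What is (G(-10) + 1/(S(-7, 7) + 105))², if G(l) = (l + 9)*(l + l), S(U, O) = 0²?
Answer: 4414201/11025 ≈ 400.38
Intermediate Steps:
S(U, O) = 0
G(l) = 2*l*(9 + l) (G(l) = (9 + l)*(2*l) = 2*l*(9 + l))
(G(-10) + 1/(S(-7, 7) + 105))² = (2*(-10)*(9 - 10) + 1/(0 + 105))² = (2*(-10)*(-1) + 1/105)² = (20 + 1/105)² = (2101/105)² = 4414201/11025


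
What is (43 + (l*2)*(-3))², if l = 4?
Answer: 361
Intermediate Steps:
(43 + (l*2)*(-3))² = (43 + (4*2)*(-3))² = (43 + 8*(-3))² = (43 - 24)² = 19² = 361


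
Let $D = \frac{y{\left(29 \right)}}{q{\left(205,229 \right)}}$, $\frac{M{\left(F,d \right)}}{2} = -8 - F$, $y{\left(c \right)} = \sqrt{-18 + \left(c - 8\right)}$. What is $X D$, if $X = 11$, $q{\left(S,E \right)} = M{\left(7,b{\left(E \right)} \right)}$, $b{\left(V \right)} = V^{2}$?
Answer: $- \frac{11 \sqrt{3}}{30} \approx -0.63509$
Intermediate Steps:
$y{\left(c \right)} = \sqrt{-26 + c}$ ($y{\left(c \right)} = \sqrt{-18 + \left(-8 + c\right)} = \sqrt{-26 + c}$)
$M{\left(F,d \right)} = -16 - 2 F$ ($M{\left(F,d \right)} = 2 \left(-8 - F\right) = -16 - 2 F$)
$q{\left(S,E \right)} = -30$ ($q{\left(S,E \right)} = -16 - 14 = -30$)
$D = - \frac{\sqrt{3}}{30}$ ($D = \frac{\sqrt{-26 + 29}}{-30} = \sqrt{3} \left(- \frac{1}{30}\right) = - \frac{\sqrt{3}}{30} \approx -0.057735$)
$X D = 11 \left(- \frac{\sqrt{3}}{30}\right) = - \frac{11 \sqrt{3}}{30}$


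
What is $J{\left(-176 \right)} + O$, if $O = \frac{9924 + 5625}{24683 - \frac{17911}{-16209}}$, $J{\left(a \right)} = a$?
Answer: $- \frac{70166386067}{400104658} \approx -175.37$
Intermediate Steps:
$O = \frac{252033741}{400104658}$ ($O = \frac{15549}{24683 - - \frac{17911}{16209}} = \frac{15549}{24683 + \frac{17911}{16209}} = \frac{15549}{\frac{400104658}{16209}} = 15549 \cdot \frac{16209}{400104658} = \frac{252033741}{400104658} \approx 0.62992$)
$J{\left(-176 \right)} + O = -176 + \frac{252033741}{400104658} = - \frac{70166386067}{400104658}$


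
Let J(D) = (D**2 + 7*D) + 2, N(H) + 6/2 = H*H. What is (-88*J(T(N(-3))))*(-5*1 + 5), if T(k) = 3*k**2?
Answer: 0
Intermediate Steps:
N(H) = -3 + H**2 (N(H) = -3 + H*H = -3 + H**2)
J(D) = 2 + D**2 + 7*D
(-88*J(T(N(-3))))*(-5*1 + 5) = (-88*(2 + (3*(-3 + (-3)**2)**2)**2 + 7*(3*(-3 + (-3)**2)**2)))*(-5*1 + 5) = (-88*(2 + (3*(-3 + 9)**2)**2 + 7*(3*(-3 + 9)**2)))*(-5 + 5) = -88*(2 + (3*6**2)**2 + 7*(3*6**2))*0 = -88*(2 + (3*36)**2 + 7*(3*36))*0 = -88*(2 + 108**2 + 7*108)*0 = -88*(2 + 11664 + 756)*0 = -88*12422*0 = -1093136*0 = 0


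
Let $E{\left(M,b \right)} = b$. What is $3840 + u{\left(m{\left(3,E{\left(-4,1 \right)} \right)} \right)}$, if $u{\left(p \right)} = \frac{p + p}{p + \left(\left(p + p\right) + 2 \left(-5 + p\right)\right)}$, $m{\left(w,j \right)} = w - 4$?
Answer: $\frac{57602}{15} \approx 3840.1$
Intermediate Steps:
$m{\left(w,j \right)} = -4 + w$
$u{\left(p \right)} = \frac{2 p}{-10 + 5 p}$ ($u{\left(p \right)} = \frac{2 p}{p + \left(2 p + \left(-10 + 2 p\right)\right)} = \frac{2 p}{p + \left(-10 + 4 p\right)} = \frac{2 p}{-10 + 5 p}$)
$3840 + u{\left(m{\left(3,E{\left(-4,1 \right)} \right)} \right)} = 3840 + \frac{2 \left(-4 + 3\right)}{5 \left(-2 + \left(-4 + 3\right)\right)} = 3840 + \frac{2}{5} \left(-1\right) \frac{1}{-2 - 1} = 3840 + \frac{2}{5} \left(-1\right) \frac{1}{-3} = 3840 + \frac{2}{5} \left(-1\right) \left(- \frac{1}{3}\right) = 3840 + \frac{2}{15} = \frac{57602}{15}$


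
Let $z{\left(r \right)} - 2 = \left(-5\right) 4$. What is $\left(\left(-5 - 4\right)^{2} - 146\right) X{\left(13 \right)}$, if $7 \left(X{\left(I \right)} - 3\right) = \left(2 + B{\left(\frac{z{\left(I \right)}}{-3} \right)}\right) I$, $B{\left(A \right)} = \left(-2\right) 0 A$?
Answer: $- \frac{3055}{7} \approx -436.43$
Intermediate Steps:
$z{\left(r \right)} = -18$ ($z{\left(r \right)} = 2 - 20 = -18$)
$B{\left(A \right)} = 0$ ($B{\left(A \right)} = 0 A = 0$)
$X{\left(I \right)} = 3 + \frac{2 I}{7}$ ($X{\left(I \right)} = 3 + \frac{\left(2 + 0\right) I}{7} = 3 + \frac{2 I}{7}$)
$\left(\left(-5 - 4\right)^{2} - 146\right) X{\left(13 \right)} = \left(\left(-5 - 4\right)^{2} - 146\right) \left(3 + \frac{2}{7} \cdot 13\right) = \left(\left(-9\right)^{2} - 146\right) \left(3 + \frac{26}{7}\right) = \left(81 - 146\right) \frac{47}{7} = \left(-65\right) \frac{47}{7} = - \frac{3055}{7}$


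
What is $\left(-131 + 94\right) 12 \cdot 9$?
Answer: $-3996$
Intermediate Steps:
$\left(-131 + 94\right) 12 \cdot 9 = \left(-37\right) 108 = -3996$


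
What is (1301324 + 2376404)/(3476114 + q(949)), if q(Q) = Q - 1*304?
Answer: 3677728/3476759 ≈ 1.0578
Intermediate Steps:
q(Q) = -304 + Q (q(Q) = Q - 304 = -304 + Q)
(1301324 + 2376404)/(3476114 + q(949)) = (1301324 + 2376404)/(3476114 + (-304 + 949)) = 3677728/(3476114 + 645) = 3677728/3476759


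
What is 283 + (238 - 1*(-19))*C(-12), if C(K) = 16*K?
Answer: -49061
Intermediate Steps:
283 + (238 - 1*(-19))*C(-12) = 283 + (238 - 1*(-19))*(16*(-12)) = 283 + (238 + 19)*(-192) = 283 + 257*(-192) = 283 - 49344 = -49061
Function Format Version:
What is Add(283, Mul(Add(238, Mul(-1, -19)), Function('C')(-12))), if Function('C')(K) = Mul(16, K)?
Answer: -49061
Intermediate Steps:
Add(283, Mul(Add(238, Mul(-1, -19)), Function('C')(-12))) = Add(283, Mul(Add(238, Mul(-1, -19)), Mul(16, -12))) = Add(283, Mul(Add(238, 19), -192)) = Add(283, Mul(257, -192)) = Add(283, -49344) = -49061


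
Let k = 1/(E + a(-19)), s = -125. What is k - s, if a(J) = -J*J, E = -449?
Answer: 101249/810 ≈ 125.00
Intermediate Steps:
a(J) = -J²
k = -1/810 (k = 1/(-449 - 1*(-19)²) = 1/(-449 - 1*361) = 1/(-449 - 361) = 1/(-810) = -1/810 ≈ -0.0012346)
k - s = -1/810 - 1*(-125) = -1/810 + 125 = 101249/810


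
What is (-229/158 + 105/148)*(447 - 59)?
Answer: -839147/2923 ≈ -287.08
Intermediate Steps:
(-229/158 + 105/148)*(447 - 59) = (-229*1/158 + 105*(1/148))*388 = (-229/158 + 105/148)*388 = -8651/11692*388 = -839147/2923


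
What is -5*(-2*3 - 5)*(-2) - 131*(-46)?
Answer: 5916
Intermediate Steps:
-5*(-2*3 - 5)*(-2) - 131*(-46) = -5*(-2*3 - 5)*(-2) + 6026 = -5*(-6 - 5)*(-2) + 6026 = -5*(-11)*(-2) + 6026 = 55*(-2) + 6026 = -110 + 6026 = 5916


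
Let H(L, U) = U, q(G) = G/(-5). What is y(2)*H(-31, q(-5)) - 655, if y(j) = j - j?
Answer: -655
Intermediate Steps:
y(j) = 0
q(G) = -G/5 (q(G) = G*(-⅕) = -G/5)
y(2)*H(-31, q(-5)) - 655 = 0*(-⅕*(-5)) - 655 = 0*1 - 655 = 0 - 655 = -655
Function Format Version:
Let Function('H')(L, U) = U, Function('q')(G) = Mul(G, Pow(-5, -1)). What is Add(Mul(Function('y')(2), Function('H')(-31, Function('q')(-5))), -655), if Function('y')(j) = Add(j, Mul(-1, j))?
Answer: -655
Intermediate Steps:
Function('y')(j) = 0
Function('q')(G) = Mul(Rational(-1, 5), G) (Function('q')(G) = Mul(G, Rational(-1, 5)) = Mul(Rational(-1, 5), G))
Add(Mul(Function('y')(2), Function('H')(-31, Function('q')(-5))), -655) = Add(Mul(0, Mul(Rational(-1, 5), -5)), -655) = Add(Mul(0, 1), -655) = Add(0, -655) = -655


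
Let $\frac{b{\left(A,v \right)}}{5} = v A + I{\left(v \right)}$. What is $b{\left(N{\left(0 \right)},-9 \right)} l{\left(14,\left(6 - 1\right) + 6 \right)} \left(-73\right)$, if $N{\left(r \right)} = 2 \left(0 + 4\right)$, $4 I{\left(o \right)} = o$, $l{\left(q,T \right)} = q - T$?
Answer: $\frac{325215}{4} \approx 81304.0$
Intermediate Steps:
$I{\left(o \right)} = \frac{o}{4}$
$N{\left(r \right)} = 8$ ($N{\left(r \right)} = 2 \cdot 4 = 8$)
$b{\left(A,v \right)} = \frac{5 v}{4} + 5 A v$ ($b{\left(A,v \right)} = 5 \left(v A + \frac{v}{4}\right) = 5 \left(A v + \frac{v}{4}\right) = 5 \left(\frac{v}{4} + A v\right) = \frac{5 v}{4} + 5 A v$)
$b{\left(N{\left(0 \right)},-9 \right)} l{\left(14,\left(6 - 1\right) + 6 \right)} \left(-73\right) = \frac{5}{4} \left(-9\right) \left(1 + 4 \cdot 8\right) \left(14 - \left(\left(6 - 1\right) + 6\right)\right) \left(-73\right) = \frac{5}{4} \left(-9\right) \left(1 + 32\right) \left(14 - \left(5 + 6\right)\right) \left(-73\right) = \frac{5}{4} \left(-9\right) 33 \left(14 - 11\right) \left(-73\right) = - \frac{1485 \left(14 - 11\right)}{4} \left(-73\right) = \left(- \frac{1485}{4}\right) 3 \left(-73\right) = \left(- \frac{4455}{4}\right) \left(-73\right) = \frac{325215}{4}$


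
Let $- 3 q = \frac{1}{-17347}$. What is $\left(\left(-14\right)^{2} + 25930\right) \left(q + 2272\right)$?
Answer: $\frac{3089063859278}{52041} \approx 5.9358 \cdot 10^{7}$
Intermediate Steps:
$q = \frac{1}{52041}$ ($q = - \frac{1}{3 \left(-17347\right)} = \left(- \frac{1}{3}\right) \left(- \frac{1}{17347}\right) = \frac{1}{52041} \approx 1.9216 \cdot 10^{-5}$)
$\left(\left(-14\right)^{2} + 25930\right) \left(q + 2272\right) = \left(\left(-14\right)^{2} + 25930\right) \left(\frac{1}{52041} + 2272\right) = \left(196 + 25930\right) \frac{118237153}{52041} = 26126 \cdot \frac{118237153}{52041} = \frac{3089063859278}{52041}$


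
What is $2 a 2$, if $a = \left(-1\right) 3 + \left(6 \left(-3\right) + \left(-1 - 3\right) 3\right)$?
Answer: $-132$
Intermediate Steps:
$a = -33$ ($a = -3 - 30 = -33$)
$2 a 2 = 2 \left(-33\right) 2 = \left(-66\right) 2 = -132$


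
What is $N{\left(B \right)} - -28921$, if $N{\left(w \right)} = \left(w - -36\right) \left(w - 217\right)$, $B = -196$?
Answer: $95001$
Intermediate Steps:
$N{\left(w \right)} = \left(-217 + w\right) \left(36 + w\right)$ ($N{\left(w \right)} = \left(w + 36\right) \left(-217 + w\right) = \left(36 + w\right) \left(-217 + w\right) = \left(-217 + w\right) \left(36 + w\right)$)
$N{\left(B \right)} - -28921 = \left(-7812 + \left(-196\right)^{2} - -35476\right) - -28921 = \left(-7812 + 38416 + 35476\right) + 28921 = 66080 + 28921 = 95001$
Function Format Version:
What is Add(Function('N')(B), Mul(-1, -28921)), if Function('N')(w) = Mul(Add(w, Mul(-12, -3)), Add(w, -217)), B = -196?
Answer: 95001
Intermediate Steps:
Function('N')(w) = Mul(Add(-217, w), Add(36, w)) (Function('N')(w) = Mul(Add(w, 36), Add(-217, w)) = Mul(Add(36, w), Add(-217, w)) = Mul(Add(-217, w), Add(36, w)))
Add(Function('N')(B), Mul(-1, -28921)) = Add(Add(-7812, Pow(-196, 2), Mul(-181, -196)), Mul(-1, -28921)) = Add(Add(-7812, 38416, 35476), 28921) = Add(66080, 28921) = 95001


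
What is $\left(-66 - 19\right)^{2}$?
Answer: $7225$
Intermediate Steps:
$\left(-66 - 19\right)^{2} = \left(-85\right)^{2} = 7225$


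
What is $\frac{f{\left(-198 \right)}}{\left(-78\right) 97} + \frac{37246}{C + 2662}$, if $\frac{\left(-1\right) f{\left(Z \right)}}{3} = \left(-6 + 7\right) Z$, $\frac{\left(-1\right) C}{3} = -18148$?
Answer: $\frac{20656856}{36005333} \approx 0.57372$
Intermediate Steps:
$C = 54444$ ($C = \left(-3\right) \left(-18148\right) = 54444$)
$f{\left(Z \right)} = - 3 Z$ ($f{\left(Z \right)} = - 3 \left(-6 + 7\right) Z = - 3 \cdot 1 Z = - 3 Z$)
$\frac{f{\left(-198 \right)}}{\left(-78\right) 97} + \frac{37246}{C + 2662} = \frac{\left(-3\right) \left(-198\right)}{\left(-78\right) 97} + \frac{37246}{54444 + 2662} = \frac{594}{-7566} + \frac{37246}{57106} = 594 \left(- \frac{1}{7566}\right) + 37246 \cdot \frac{1}{57106} = - \frac{99}{1261} + \frac{18623}{28553} = \frac{20656856}{36005333}$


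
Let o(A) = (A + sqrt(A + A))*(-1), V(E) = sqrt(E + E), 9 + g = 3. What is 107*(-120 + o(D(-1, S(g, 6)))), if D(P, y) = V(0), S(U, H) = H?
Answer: -12840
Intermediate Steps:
g = -6 (g = -9 + 3 = -6)
V(E) = sqrt(2)*sqrt(E) (V(E) = sqrt(2*E) = sqrt(2)*sqrt(E))
D(P, y) = 0 (D(P, y) = sqrt(2)*sqrt(0) = sqrt(2)*0 = 0)
o(A) = -A - sqrt(2)*sqrt(A) (o(A) = (A + sqrt(2*A))*(-1) = (A + sqrt(2)*sqrt(A))*(-1) = -A - sqrt(2)*sqrt(A))
107*(-120 + o(D(-1, S(g, 6)))) = 107*(-120 + (-1*0 - sqrt(2)*sqrt(0))) = 107*(-120 + (0 - 1*sqrt(2)*0)) = 107*(-120 + (0 + 0)) = 107*(-120 + 0) = 107*(-120) = -12840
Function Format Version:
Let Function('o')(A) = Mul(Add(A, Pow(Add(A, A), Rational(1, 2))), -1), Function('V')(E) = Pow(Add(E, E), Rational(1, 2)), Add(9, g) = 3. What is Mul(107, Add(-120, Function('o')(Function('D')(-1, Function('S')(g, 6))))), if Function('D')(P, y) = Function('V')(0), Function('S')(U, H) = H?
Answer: -12840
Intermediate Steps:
g = -6 (g = Add(-9, 3) = -6)
Function('V')(E) = Mul(Pow(2, Rational(1, 2)), Pow(E, Rational(1, 2))) (Function('V')(E) = Pow(Mul(2, E), Rational(1, 2)) = Mul(Pow(2, Rational(1, 2)), Pow(E, Rational(1, 2))))
Function('D')(P, y) = 0 (Function('D')(P, y) = Mul(Pow(2, Rational(1, 2)), Pow(0, Rational(1, 2))) = Mul(Pow(2, Rational(1, 2)), 0) = 0)
Function('o')(A) = Add(Mul(-1, A), Mul(-1, Pow(2, Rational(1, 2)), Pow(A, Rational(1, 2)))) (Function('o')(A) = Mul(Add(A, Pow(Mul(2, A), Rational(1, 2))), -1) = Mul(Add(A, Mul(Pow(2, Rational(1, 2)), Pow(A, Rational(1, 2)))), -1) = Add(Mul(-1, A), Mul(-1, Pow(2, Rational(1, 2)), Pow(A, Rational(1, 2)))))
Mul(107, Add(-120, Function('o')(Function('D')(-1, Function('S')(g, 6))))) = Mul(107, Add(-120, Add(Mul(-1, 0), Mul(-1, Pow(2, Rational(1, 2)), Pow(0, Rational(1, 2)))))) = Mul(107, Add(-120, Add(0, Mul(-1, Pow(2, Rational(1, 2)), 0)))) = Mul(107, Add(-120, Add(0, 0))) = Mul(107, Add(-120, 0)) = Mul(107, -120) = -12840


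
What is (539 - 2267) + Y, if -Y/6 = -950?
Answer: 3972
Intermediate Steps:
Y = 5700 (Y = -6*(-950) = 5700)
(539 - 2267) + Y = (539 - 2267) + 5700 = -1728 + 5700 = 3972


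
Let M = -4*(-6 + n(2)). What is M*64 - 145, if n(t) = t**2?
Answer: 367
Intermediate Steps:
M = 8 (M = -4*(-6 + 2**2) = -4*(-6 + 4) = -4*(-2) = 8)
M*64 - 145 = 8*64 - 145 = 512 - 145 = 367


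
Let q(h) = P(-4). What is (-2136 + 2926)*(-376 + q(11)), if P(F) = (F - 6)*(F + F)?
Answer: -233840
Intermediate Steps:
P(F) = 2*F*(-6 + F) (P(F) = (-6 + F)*(2*F) = 2*F*(-6 + F))
q(h) = 80 (q(h) = 2*(-4)*(-6 - 4) = 2*(-4)*(-10) = 80)
(-2136 + 2926)*(-376 + q(11)) = (-2136 + 2926)*(-376 + 80) = 790*(-296) = -233840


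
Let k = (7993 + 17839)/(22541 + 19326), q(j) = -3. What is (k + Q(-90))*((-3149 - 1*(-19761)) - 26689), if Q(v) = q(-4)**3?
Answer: 11130822429/41867 ≈ 2.6586e+5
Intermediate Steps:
k = 25832/41867 ≈ 0.61700
Q(v) = -27 (Q(v) = (-3)**3 = -27)
(k + Q(-90))*((-3149 - 1*(-19761)) - 26689) = (25832/41867 - 27)*((-3149 - 1*(-19761)) - 26689) = -1104577*((-3149 + 19761) - 26689)/41867 = -1104577*(16612 - 26689)/41867 = -1104577/41867*(-10077) = 11130822429/41867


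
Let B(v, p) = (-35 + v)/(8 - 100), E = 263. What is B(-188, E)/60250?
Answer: 223/5543000 ≈ 4.0231e-5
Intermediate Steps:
B(v, p) = 35/92 - v/92 (B(v, p) = (-35 + v)/(-92) = (-35 + v)*(-1/92) = 35/92 - v/92)
B(-188, E)/60250 = (35/92 - 1/92*(-188))/60250 = (35/92 + 47/23)*(1/60250) = (223/92)*(1/60250) = 223/5543000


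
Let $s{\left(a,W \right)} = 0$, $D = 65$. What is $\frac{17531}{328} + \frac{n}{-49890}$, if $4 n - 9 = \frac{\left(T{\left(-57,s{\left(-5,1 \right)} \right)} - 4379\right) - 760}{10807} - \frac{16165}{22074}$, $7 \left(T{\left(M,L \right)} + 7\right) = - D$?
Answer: $\frac{730254279094718519}{13662858849690960} \approx 53.448$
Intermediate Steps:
$T{\left(M,L \right)} = - \frac{114}{7}$ ($T{\left(M,L \right)} = -7 + \frac{\left(-1\right) 65}{7} = -7 + \frac{1}{7} \left(-65\right) = -7 - \frac{65}{7} = - \frac{114}{7}$)
$n = \frac{13009433711}{6679504104}$ ($n = \frac{9}{4} + \frac{\frac{\left(- \frac{114}{7} - 4379\right) - 760}{10807} - \frac{16165}{22074}}{4} = \frac{9}{4} + \frac{\left(- \frac{30767}{7} - 760\right) \frac{1}{10807} - \frac{16165}{22074}}{4} = \frac{9}{4} + \frac{\left(- \frac{36087}{7}\right) \frac{1}{10807} - \frac{16165}{22074}}{4} = \frac{9}{4} + \frac{- \frac{36087}{75649} - \frac{16165}{22074}}{4} = \frac{9}{4} + \frac{1}{4} \left(- \frac{2019450523}{1669876026}\right) = \frac{9}{4} - \frac{2019450523}{6679504104} = \frac{13009433711}{6679504104} \approx 1.9477$)
$\frac{17531}{328} + \frac{n}{-49890} = \frac{17531}{328} + \frac{13009433711}{6679504104 \left(-49890\right)} = 17531 \cdot \frac{1}{328} + \frac{13009433711}{6679504104} \left(- \frac{1}{49890}\right) = \frac{17531}{328} - \frac{13009433711}{333240459748560} = \frac{730254279094718519}{13662858849690960}$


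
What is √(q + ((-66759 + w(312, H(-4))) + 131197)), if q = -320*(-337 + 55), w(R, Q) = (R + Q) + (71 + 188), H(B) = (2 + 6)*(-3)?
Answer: 5*√6209 ≈ 393.99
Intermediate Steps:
H(B) = -24 (H(B) = 8*(-3) = -24)
w(R, Q) = 259 + Q + R (w(R, Q) = (Q + R) + 259 = 259 + Q + R)
q = 90240 (q = -320*(-282) = 90240)
√(q + ((-66759 + w(312, H(-4))) + 131197)) = √(90240 + ((-66759 + (259 - 24 + 312)) + 131197)) = √(90240 + ((-66759 + 547) + 131197)) = √(90240 + (-66212 + 131197)) = √(90240 + 64985) = √155225 = 5*√6209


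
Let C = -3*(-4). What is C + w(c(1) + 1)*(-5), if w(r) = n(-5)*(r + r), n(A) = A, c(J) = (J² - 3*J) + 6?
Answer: 262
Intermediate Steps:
c(J) = 6 + J² - 3*J
w(r) = -10*r (w(r) = -5*(r + r) = -10*r)
C = 12
C + w(c(1) + 1)*(-5) = 12 - 10*((6 + 1² - 3*1) + 1)*(-5) = 12 - 10*((6 + 1 - 3) + 1)*(-5) = 12 - 10*(4 + 1)*(-5) = 12 - 10*5*(-5) = 12 - 50*(-5) = 12 + 250 = 262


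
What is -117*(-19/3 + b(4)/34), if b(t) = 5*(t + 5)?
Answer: 19929/34 ≈ 586.15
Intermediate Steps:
b(t) = 25 + 5*t (b(t) = 5*(5 + t) = 25 + 5*t)
-117*(-19/3 + b(4)/34) = -117*(-19/3 + (25 + 5*4)/34) = -117*(-19*⅓ + (25 + 20)*(1/34)) = -117*(-19/3 + 45*(1/34)) = -117*(-19/3 + 45/34) = -117*(-511/102) = 19929/34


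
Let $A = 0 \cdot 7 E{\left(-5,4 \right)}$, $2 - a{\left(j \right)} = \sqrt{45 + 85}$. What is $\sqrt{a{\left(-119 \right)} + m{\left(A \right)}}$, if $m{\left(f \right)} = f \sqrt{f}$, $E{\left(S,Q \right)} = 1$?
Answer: $\sqrt{2 - \sqrt{130}} \approx 3.0662 i$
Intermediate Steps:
$a{\left(j \right)} = 2 - \sqrt{130}$ ($a{\left(j \right)} = 2 - \sqrt{45 + 85} = 2 - \sqrt{130}$)
$A = 0$ ($A = 0 \cdot 7 \cdot 1 = 0 \cdot 1 = 0$)
$m{\left(f \right)} = f^{\frac{3}{2}}$
$\sqrt{a{\left(-119 \right)} + m{\left(A \right)}} = \sqrt{\left(2 - \sqrt{130}\right) + 0^{\frac{3}{2}}} = \sqrt{\left(2 - \sqrt{130}\right) + 0} = \sqrt{2 - \sqrt{130}}$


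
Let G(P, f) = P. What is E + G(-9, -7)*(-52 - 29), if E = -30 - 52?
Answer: 647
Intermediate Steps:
E = -82
E + G(-9, -7)*(-52 - 29) = -82 - 9*(-52 - 29) = -82 - 9*(-81) = -82 + 729 = 647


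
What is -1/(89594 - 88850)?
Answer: -1/744 ≈ -0.0013441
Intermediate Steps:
-1/(89594 - 88850) = -1/744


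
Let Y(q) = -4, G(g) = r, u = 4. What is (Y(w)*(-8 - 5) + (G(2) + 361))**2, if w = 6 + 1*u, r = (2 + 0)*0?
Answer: 170569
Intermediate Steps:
r = 0 (r = 2*0 = 0)
w = 10 (w = 6 + 1*4 = 6 + 4 = 10)
G(g) = 0
(Y(w)*(-8 - 5) + (G(2) + 361))**2 = (-4*(-8 - 5) + (0 + 361))**2 = (-4*(-13) + 361)**2 = (52 + 361)**2 = 413**2 = 170569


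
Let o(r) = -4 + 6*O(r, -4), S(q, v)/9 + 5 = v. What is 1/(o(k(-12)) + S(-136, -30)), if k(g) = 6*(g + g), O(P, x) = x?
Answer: -1/343 ≈ -0.0029155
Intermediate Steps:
S(q, v) = -45 + 9*v
k(g) = 12*g (k(g) = 6*(2*g) = 12*g)
o(r) = -28 (o(r) = -4 + 6*(-4) = -4 - 24 = -28)
1/(o(k(-12)) + S(-136, -30)) = 1/(-28 + (-45 + 9*(-30))) = 1/(-28 + (-45 - 270)) = 1/(-28 - 315) = 1/(-343) = -1/343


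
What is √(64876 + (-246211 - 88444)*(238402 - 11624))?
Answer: 3*I*√8432480746 ≈ 2.7549e+5*I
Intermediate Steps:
√(64876 + (-246211 - 88444)*(238402 - 11624)) = √(64876 - 334655*226778) = √(64876 - 75892391590) = √(-75892326714) = 3*I*√8432480746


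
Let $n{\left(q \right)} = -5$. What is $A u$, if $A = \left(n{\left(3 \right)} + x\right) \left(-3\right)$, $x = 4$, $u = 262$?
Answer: $786$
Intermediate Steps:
$A = 3$ ($A = \left(-5 + 4\right) \left(-3\right) = \left(-1\right) \left(-3\right) = 3$)
$A u = 3 \cdot 262 = 786$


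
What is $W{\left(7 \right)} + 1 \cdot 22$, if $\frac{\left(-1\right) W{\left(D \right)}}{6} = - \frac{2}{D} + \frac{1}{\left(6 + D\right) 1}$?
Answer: $\frac{2116}{91} \approx 23.253$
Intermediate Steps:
$W{\left(D \right)} = - \frac{6}{6 + D} + \frac{12}{D}$ ($W{\left(D \right)} = - 6 \left(- \frac{2}{D} + \frac{1}{\left(6 + D\right) 1}\right) = - 6 \left(- \frac{2}{D} + \frac{1}{6 + D} 1\right) = - 6 \left(- \frac{2}{D} + \frac{1}{6 + D}\right) = - 6 \left(\frac{1}{6 + D} - \frac{2}{D}\right) = - \frac{6}{6 + D} + \frac{12}{D}$)
$W{\left(7 \right)} + 1 \cdot 22 = \frac{6 \left(12 + 7\right)}{7 \left(6 + 7\right)} + 1 \cdot 22 = 6 \cdot \frac{1}{7} \cdot \frac{1}{13} \cdot 19 + 22 = \frac{114}{91} + 22 = \frac{2116}{91}$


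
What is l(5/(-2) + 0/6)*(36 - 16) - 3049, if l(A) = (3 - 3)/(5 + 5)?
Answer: -3049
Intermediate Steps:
l(A) = 0 (l(A) = 0/10 = 0*(⅒) = 0)
l(5/(-2) + 0/6)*(36 - 16) - 3049 = 0*(36 - 16) - 3049 = 0*20 - 3049 = 0 - 3049 = -3049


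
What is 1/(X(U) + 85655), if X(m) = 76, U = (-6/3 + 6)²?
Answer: 1/85731 ≈ 1.1664e-5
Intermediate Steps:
U = 16 (U = (-6*⅓ + 6)² = (-2 + 6)² = 4² = 16)
1/(X(U) + 85655) = 1/(76 + 85655) = 1/85731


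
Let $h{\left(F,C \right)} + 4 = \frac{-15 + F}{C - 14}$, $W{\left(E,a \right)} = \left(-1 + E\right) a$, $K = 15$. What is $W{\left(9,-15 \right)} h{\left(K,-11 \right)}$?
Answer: $480$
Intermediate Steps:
$W{\left(E,a \right)} = a \left(-1 + E\right)$
$h{\left(F,C \right)} = -4 + \frac{-15 + F}{-14 + C}$ ($h{\left(F,C \right)} = -4 + \frac{-15 + F}{C - 14} = -4 + \frac{-15 + F}{-14 + C}$)
$W{\left(9,-15 \right)} h{\left(K,-11 \right)} = - 15 \left(-1 + 9\right) \frac{41 + 15 - -44}{-14 - 11} = \left(-15\right) 8 \frac{41 + 15 + 44}{-25} = - 120 \left(\left(- \frac{1}{25}\right) 100\right) = \left(-120\right) \left(-4\right) = 480$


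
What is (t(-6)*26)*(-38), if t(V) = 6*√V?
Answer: -5928*I*√6 ≈ -14521.0*I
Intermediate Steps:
(t(-6)*26)*(-38) = ((6*√(-6))*26)*(-38) = ((6*(I*√6))*26)*(-38) = ((6*I*√6)*26)*(-38) = (156*I*√6)*(-38) = -5928*I*√6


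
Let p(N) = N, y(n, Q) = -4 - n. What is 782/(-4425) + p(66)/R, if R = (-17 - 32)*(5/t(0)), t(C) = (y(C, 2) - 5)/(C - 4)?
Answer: -339481/433650 ≈ -0.78285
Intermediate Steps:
t(C) = (-9 - C)/(-4 + C) (t(C) = ((-4 - C) - 5)/(C - 4) = (-9 - C)/(-4 + C))
R = -980/9 (R = (-17 - 32)*(5/(((-9 - 1*0)/(-4 + 0)))) = -245/((-9 + 0)/(-4)) = -245/((-¼*(-9))) = -245/9/4 = -245*4/9 = -49*20/9 = -980/9 ≈ -108.89)
782/(-4425) + p(66)/R = 782/(-4425) + 66/(-980/9) = 782*(-1/4425) + 66*(-9/980) = -782/4425 - 297/490 = -339481/433650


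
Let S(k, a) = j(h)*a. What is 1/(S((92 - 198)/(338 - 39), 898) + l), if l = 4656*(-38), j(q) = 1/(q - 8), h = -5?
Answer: -13/2300962 ≈ -5.6498e-6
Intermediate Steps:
j(q) = 1/(-8 + q)
S(k, a) = -a/13 (S(k, a) = a/(-8 - 5) = a/(-13) = -a/13)
l = -176928
1/(S((92 - 198)/(338 - 39), 898) + l) = 1/(-1/13*898 - 176928) = 1/(-898/13 - 176928) = 1/(-2300962/13) = -13/2300962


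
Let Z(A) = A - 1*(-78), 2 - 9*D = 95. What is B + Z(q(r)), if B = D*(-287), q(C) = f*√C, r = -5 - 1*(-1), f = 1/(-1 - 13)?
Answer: 9131/3 - I/7 ≈ 3043.7 - 0.14286*I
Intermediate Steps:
D = -31/3 (D = 2/9 - ⅑*95 = 2/9 - 95/9 = -31/3 ≈ -10.333)
f = -1/14 (f = 1/(-14) = -1/14 ≈ -0.071429)
r = -4 (r = -5 + 1 = -4)
q(C) = -√C/14
B = 8897/3 (B = -31/3*(-287) = 8897/3 ≈ 2965.7)
Z(A) = 78 + A (Z(A) = A + 78 = 78 + A)
B + Z(q(r)) = 8897/3 + (78 - I/7) = 9131/3 - I/7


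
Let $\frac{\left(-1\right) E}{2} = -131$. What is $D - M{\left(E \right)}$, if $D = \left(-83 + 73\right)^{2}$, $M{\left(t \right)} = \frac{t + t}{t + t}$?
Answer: $99$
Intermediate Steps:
$E = 262$ ($E = \left(-2\right) \left(-131\right) = 262$)
$M{\left(t \right)} = 1$ ($M{\left(t \right)} = \frac{2 t}{2 t} = 2 t \frac{1}{2 t} = 1$)
$D = 100$ ($D = \left(-10\right)^{2} = 100$)
$D - M{\left(E \right)} = 100 - 1 = 99$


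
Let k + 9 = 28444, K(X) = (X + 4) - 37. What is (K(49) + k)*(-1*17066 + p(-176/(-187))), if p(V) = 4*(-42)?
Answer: -490324534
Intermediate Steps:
K(X) = -33 + X (K(X) = (4 + X) - 37 = -33 + X)
p(V) = -168
k = 28435 (k = -9 + 28444 = 28435)
(K(49) + k)*(-1*17066 + p(-176/(-187))) = ((-33 + 49) + 28435)*(-1*17066 - 168) = (16 + 28435)*(-17066 - 168) = 28451*(-17234) = -490324534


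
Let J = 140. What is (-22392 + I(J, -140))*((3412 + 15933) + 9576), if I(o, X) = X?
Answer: -651647972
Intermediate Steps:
(-22392 + I(J, -140))*((3412 + 15933) + 9576) = (-22392 - 140)*((3412 + 15933) + 9576) = -22532*(19345 + 9576) = -22532*28921 = -651647972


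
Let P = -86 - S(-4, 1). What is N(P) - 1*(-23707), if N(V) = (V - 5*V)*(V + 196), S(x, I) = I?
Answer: 61639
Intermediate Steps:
P = -87 (P = -86 - 1*1 = -86 - 1 = -87)
N(V) = -4*V*(196 + V) (N(V) = (-4*V)*(196 + V) = -4*V*(196 + V))
N(P) - 1*(-23707) = -4*(-87)*(196 - 87) - 1*(-23707) = -4*(-87)*109 + 23707 = 37932 + 23707 = 61639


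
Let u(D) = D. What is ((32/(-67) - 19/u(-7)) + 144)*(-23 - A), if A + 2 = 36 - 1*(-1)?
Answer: -3977930/469 ≈ -8481.7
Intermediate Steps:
A = 35 (A = -2 + (36 - 1*(-1)) = -2 + (36 + 1) = -2 + 37 = 35)
((32/(-67) - 19/u(-7)) + 144)*(-23 - A) = ((32/(-67) - 19/(-7)) + 144)*(-23 - 1*35) = ((32*(-1/67) - 19*(-⅐)) + 144)*(-23 - 35) = ((-32/67 + 19/7) + 144)*(-58) = (1049/469 + 144)*(-58) = (68585/469)*(-58) = -3977930/469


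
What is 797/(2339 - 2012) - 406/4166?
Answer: 1593770/681141 ≈ 2.3399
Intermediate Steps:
797/(2339 - 2012) - 406/4166 = 797/327 - 406*1/4166 = 797*(1/327) - 203/2083 = 797/327 - 203/2083 = 1593770/681141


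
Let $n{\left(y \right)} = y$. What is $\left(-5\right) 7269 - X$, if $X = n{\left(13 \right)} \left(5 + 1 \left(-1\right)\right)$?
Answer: $-36397$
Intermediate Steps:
$X = 52$ ($X = 13 \left(5 + 1 \left(-1\right)\right) = 13 \left(5 - 1\right) = 13 \cdot 4 = 52$)
$\left(-5\right) 7269 - X = \left(-5\right) 7269 - 52 = -36345 - 52 = -36397$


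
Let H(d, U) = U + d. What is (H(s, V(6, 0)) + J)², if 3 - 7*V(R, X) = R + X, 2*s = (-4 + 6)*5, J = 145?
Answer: 1096209/49 ≈ 22372.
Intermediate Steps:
s = 5 (s = ((-4 + 6)*5)/2 = (2*5)/2 = (½)*10 = 5)
V(R, X) = 3/7 - R/7 - X/7 (V(R, X) = 3/7 - (R + X)/7 = 3/7 + (-R/7 - X/7) = 3/7 - R/7 - X/7)
(H(s, V(6, 0)) + J)² = (((3/7 - ⅐*6 - ⅐*0) + 5) + 145)² = (((3/7 - 6/7 + 0) + 5) + 145)² = ((-3/7 + 5) + 145)² = (32/7 + 145)² = (1047/7)² = 1096209/49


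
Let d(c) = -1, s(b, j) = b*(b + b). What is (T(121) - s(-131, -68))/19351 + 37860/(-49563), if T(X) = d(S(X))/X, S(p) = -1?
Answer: -98160465743/38683442391 ≈ -2.5375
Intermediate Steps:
s(b, j) = 2*b² (s(b, j) = b*(2*b) = 2*b²)
T(X) = -1/X
(T(121) - s(-131, -68))/19351 + 37860/(-49563) = (-1/121 - 2*(-131)²)/19351 + 37860/(-49563) = (-1*1/121 - 2*17161)*(1/19351) + 37860*(-1/49563) = (-1/121 - 1*34322)*(1/19351) - 12620/16521 = (-1/121 - 34322)*(1/19351) - 12620/16521 = -4152963/121*1/19351 - 12620/16521 = -4152963/2341471 - 12620/16521 = -98160465743/38683442391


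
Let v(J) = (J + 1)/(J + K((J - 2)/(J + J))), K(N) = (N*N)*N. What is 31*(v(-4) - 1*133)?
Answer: -938215/229 ≈ -4097.0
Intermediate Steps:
K(N) = N³ (K(N) = N²*N = N³)
v(J) = (1 + J)/(J + (-2 + J)³/(8*J³)) (v(J) = (J + 1)/(J + ((J - 2)/(J + J))³) = (1 + J)/(J + ((-2 + J)/((2*J)))³) = (1 + J)/(J + ((-2 + J)*(1/(2*J)))³) = (1 + J)/(J + ((-2 + J)/(2*J))³) = (1 + J)/(J + (-2 + J)³/(8*J³)))
31*(v(-4) - 1*133) = 31*(8*(-4)³*(1 - 4)/((-2 - 4)³ + 8*(-4)⁴) - 1*133) = 31*(8*(-64)*(-3)/((-6)³ + 8*256) - 133) = 31*(8*(-64)*(-3)/(-216 + 2048) - 133) = 31*(8*(-64)*(-3)/1832 - 133) = 31*(8*(-64)*(1/1832)*(-3) - 133) = 31*(192/229 - 133) = 31*(-30265/229) = -938215/229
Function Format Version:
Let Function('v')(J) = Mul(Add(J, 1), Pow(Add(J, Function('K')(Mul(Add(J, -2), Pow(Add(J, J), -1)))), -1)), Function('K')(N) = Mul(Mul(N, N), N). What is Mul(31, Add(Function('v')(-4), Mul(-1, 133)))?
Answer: Rational(-938215, 229) ≈ -4097.0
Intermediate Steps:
Function('K')(N) = Pow(N, 3) (Function('K')(N) = Mul(Pow(N, 2), N) = Pow(N, 3))
Function('v')(J) = Mul(Pow(Add(J, Mul(Rational(1, 8), Pow(J, -3), Pow(Add(-2, J), 3))), -1), Add(1, J)) (Function('v')(J) = Mul(Add(J, 1), Pow(Add(J, Pow(Mul(Add(J, -2), Pow(Add(J, J), -1)), 3)), -1)) = Mul(Add(1, J), Pow(Add(J, Pow(Mul(Add(-2, J), Pow(Mul(2, J), -1)), 3)), -1)) = Mul(Add(1, J), Pow(Add(J, Pow(Mul(Add(-2, J), Mul(Rational(1, 2), Pow(J, -1))), 3)), -1)) = Mul(Add(1, J), Pow(Add(J, Pow(Mul(Rational(1, 2), Pow(J, -1), Add(-2, J)), 3)), -1)) = Mul(Add(1, J), Pow(Add(J, Mul(Rational(1, 8), Pow(J, -3), Pow(Add(-2, J), 3))), -1)) = Mul(Pow(Add(J, Mul(Rational(1, 8), Pow(J, -3), Pow(Add(-2, J), 3))), -1), Add(1, J)))
Mul(31, Add(Function('v')(-4), Mul(-1, 133))) = Mul(31, Add(Mul(8, Pow(-4, 3), Pow(Add(Pow(Add(-2, -4), 3), Mul(8, Pow(-4, 4))), -1), Add(1, -4)), Mul(-1, 133))) = Mul(31, Add(Mul(8, -64, Pow(Add(Pow(-6, 3), Mul(8, 256)), -1), -3), -133)) = Mul(31, Add(Mul(8, -64, Pow(Add(-216, 2048), -1), -3), -133)) = Mul(31, Add(Mul(8, -64, Pow(1832, -1), -3), -133)) = Mul(31, Add(Mul(8, -64, Rational(1, 1832), -3), -133)) = Mul(31, Add(Rational(192, 229), -133)) = Mul(31, Rational(-30265, 229)) = Rational(-938215, 229)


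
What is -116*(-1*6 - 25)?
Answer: 3596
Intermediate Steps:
-116*(-1*6 - 25) = -116*(-6 - 25) = -116*(-31) = 3596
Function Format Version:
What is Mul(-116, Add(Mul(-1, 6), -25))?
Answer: 3596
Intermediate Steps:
Mul(-116, Add(Mul(-1, 6), -25)) = Mul(-116, Add(-6, -25)) = Mul(-116, -31) = 3596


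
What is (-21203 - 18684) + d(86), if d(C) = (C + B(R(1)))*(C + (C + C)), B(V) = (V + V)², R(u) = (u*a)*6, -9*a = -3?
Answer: -13571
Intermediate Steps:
a = ⅓ (a = -⅑*(-3) = ⅓ ≈ 0.33333)
R(u) = 2*u (R(u) = (u*(⅓))*6 = (u/3)*6 = 2*u)
B(V) = 4*V² (B(V) = (2*V)² = 4*V²)
d(C) = 3*C*(16 + C) (d(C) = (C + 4*(2*1)²)*(C + (C + C)) = (C + 4*2²)*(C + 2*C) = (C + 4*4)*(3*C) = (C + 16)*(3*C) = (16 + C)*(3*C) = 3*C*(16 + C))
(-21203 - 18684) + d(86) = (-21203 - 18684) + 3*86*(16 + 86) = -39887 + 3*86*102 = -39887 + 26316 = -13571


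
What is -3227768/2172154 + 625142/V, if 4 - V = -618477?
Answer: -319204242270/671717989037 ≈ -0.47521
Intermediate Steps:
V = 618481 (V = 4 - 1*(-618477) = 4 + 618477 = 618481)
-3227768/2172154 + 625142/V = -3227768/2172154 + 625142/618481 = -3227768*1/2172154 + 625142*(1/618481) = -1613884/1086077 + 625142/618481 = -319204242270/671717989037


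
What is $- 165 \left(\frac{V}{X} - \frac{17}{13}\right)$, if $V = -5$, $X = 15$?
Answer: $\frac{3520}{13} \approx 270.77$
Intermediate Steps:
$- 165 \left(\frac{V}{X} - \frac{17}{13}\right) = - 165 \left(- \frac{5}{15} - \frac{17}{13}\right) = - 165 \left(\left(-5\right) \frac{1}{15} - \frac{17}{13}\right) = - 165 \left(- \frac{1}{3} - \frac{17}{13}\right) = \left(-165\right) \left(- \frac{64}{39}\right) = \frac{3520}{13}$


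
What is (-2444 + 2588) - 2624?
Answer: -2480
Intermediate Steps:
(-2444 + 2588) - 2624 = 144 - 2624 = -2480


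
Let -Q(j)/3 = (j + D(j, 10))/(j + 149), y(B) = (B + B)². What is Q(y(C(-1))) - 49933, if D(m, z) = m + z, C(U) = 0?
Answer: -7440047/149 ≈ -49933.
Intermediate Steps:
y(B) = 4*B² (y(B) = (2*B)² = 4*B²)
Q(j) = -3*(10 + 2*j)/(149 + j) (Q(j) = -3*(j + (j + 10))/(j + 149) = -3*(j + (10 + j))/(149 + j) = -3*(10 + 2*j)/(149 + j))
Q(y(C(-1))) - 49933 = 6*(-5 - 4*0²)/(149 + 4*0²) - 49933 = 6*(-5 - 4*0)/(149 + 4*0) - 49933 = 6*(-5 - 1*0)/(149 + 0) - 49933 = 6*(-5 + 0)/149 - 49933 = 6*(1/149)*(-5) - 49933 = -30/149 - 49933 = -7440047/149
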